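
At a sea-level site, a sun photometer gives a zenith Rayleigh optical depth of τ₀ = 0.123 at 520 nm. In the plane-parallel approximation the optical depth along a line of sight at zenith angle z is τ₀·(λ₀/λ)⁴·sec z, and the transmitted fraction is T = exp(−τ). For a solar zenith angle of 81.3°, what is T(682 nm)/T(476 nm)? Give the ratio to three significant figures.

2.42

Airmass: sec 81.3° = 6.6111.
τ(682 nm) = 0.123 × (520/682)⁴ × 6.6111 = 0.123 × 0.3380 × 6.6111 = 0.2748.
τ(476 nm) = 0.123 × (520/476)⁴ × 6.6111 = 0.123 × 1.4242 × 6.6111 = 1.1581.
T(682)/T(476) = exp(τ_B − τ_A) = exp(0.8833) = 2.4189.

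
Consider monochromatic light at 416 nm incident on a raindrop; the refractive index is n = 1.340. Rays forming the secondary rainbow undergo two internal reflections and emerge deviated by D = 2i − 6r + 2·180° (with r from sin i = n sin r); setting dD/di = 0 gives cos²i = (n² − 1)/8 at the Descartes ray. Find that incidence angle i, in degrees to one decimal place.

71.6°

cos²i = (1.340² − 1)/8 = (1.79560 − 1)/8 = 0.09945.
cos i = 0.31536, so i = 71.618°.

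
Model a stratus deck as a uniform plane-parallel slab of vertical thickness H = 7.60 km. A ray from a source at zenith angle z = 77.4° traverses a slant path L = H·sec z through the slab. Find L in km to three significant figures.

sec z = 1/cos 77.4° = 4.5841.
L = 7.60 × 4.5841 = 34.839 km.

34.8 km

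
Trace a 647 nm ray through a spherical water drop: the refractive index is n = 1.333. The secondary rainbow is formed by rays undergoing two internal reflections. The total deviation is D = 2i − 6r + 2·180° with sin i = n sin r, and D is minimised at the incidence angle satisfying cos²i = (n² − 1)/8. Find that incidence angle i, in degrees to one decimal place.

71.8°

cos²i = (1.333² − 1)/8 = (1.77689 − 1)/8 = 0.09711.
cos i = 0.31163, so i = 71.843°.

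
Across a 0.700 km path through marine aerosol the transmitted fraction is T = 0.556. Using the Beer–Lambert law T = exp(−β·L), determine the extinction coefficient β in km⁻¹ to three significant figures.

Beer–Lambert: T = exp(−βL) ⇒ β = −ln(T)/L = −ln(0.556)/0.700 = 0.5870/0.700 = 0.8386 km⁻¹.

0.839 km⁻¹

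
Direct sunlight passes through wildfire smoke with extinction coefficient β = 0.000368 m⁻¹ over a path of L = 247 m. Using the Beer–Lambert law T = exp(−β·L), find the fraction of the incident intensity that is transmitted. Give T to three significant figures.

τ = β·L = 0.000368 × 247 = 0.0909.
T = exp(−0.0909) = 0.9131.

0.913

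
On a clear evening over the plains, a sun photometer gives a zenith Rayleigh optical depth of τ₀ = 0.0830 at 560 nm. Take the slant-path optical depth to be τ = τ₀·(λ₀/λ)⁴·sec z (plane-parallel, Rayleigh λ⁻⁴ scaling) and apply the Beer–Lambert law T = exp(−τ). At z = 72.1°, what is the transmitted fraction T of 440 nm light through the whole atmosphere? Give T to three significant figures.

sec 72.1° = 3.2535.
τ = 0.0830 × (560/440)⁴ × 3.2535 = 0.0830 × 2.6239 × 3.2535 = 0.7086.
T = exp(−0.7086) = 0.4924.

0.492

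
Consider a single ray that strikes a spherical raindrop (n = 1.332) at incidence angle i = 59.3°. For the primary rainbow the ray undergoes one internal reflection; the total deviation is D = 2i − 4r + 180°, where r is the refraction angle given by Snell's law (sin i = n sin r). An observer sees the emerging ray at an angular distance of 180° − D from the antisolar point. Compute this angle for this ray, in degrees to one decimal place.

42.2°

sin r = sin 59.3° / 1.332 = 0.8599/1.332 = 0.6455; r = 40.21°.
D = 2·59.3° − 4·40.21° + 180° = 118.60° − 160.82° + 180° = 137.78°.
Angle from antisolar point = 180° − D = 42.22°.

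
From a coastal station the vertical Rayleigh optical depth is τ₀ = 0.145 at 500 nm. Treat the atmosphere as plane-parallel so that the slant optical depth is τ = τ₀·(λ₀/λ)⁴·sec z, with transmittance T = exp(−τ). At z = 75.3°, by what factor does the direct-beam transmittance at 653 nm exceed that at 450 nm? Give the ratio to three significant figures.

Airmass: sec 75.3° = 3.9408.
τ(653 nm) = 0.145 × (500/653)⁴ × 3.9408 = 0.145 × 0.3437 × 3.9408 = 0.1964.
τ(450 nm) = 0.145 × (500/450)⁴ × 3.9408 = 0.145 × 1.5242 × 3.9408 = 0.8709.
T(653)/T(450) = exp(τ_B − τ_A) = exp(0.6745) = 1.9631.

1.96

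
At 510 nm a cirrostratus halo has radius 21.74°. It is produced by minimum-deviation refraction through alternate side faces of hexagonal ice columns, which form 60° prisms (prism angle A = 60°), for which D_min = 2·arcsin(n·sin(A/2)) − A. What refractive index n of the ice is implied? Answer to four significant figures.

Rearranging: n = sin((D_min + A)/2) / sin(A/2).
(D_min + A)/2 = (21.74° + 60°)/2 = 40.870°.
n = sin 40.870° / sin 30° = 0.6543 / 0.5000 = 1.3087.

1.309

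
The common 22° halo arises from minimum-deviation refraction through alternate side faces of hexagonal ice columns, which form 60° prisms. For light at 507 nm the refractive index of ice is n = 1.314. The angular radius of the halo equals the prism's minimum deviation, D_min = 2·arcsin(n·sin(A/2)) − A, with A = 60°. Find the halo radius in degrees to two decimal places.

22.14°

n·sin(A/2) = 1.314 × sin 30° = 1.314 × 0.5000 = 0.6570.
D_min = 2·arcsin(0.6570) − 60° = 2 × 41.071° − 60° = 22.143°.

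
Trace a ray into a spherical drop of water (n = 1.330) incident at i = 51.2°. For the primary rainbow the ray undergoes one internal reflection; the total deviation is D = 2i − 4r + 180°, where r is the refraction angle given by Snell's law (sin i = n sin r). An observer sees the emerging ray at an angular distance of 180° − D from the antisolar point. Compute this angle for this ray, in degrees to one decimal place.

sin r = sin 51.2° / 1.330 = 0.7793/1.330 = 0.5860; r = 35.87°.
D = 2·51.2° − 4·35.87° + 180° = 102.40° − 143.49° + 180° = 138.91°.
Angle from antisolar point = 180° − D = 41.09°.

41.1°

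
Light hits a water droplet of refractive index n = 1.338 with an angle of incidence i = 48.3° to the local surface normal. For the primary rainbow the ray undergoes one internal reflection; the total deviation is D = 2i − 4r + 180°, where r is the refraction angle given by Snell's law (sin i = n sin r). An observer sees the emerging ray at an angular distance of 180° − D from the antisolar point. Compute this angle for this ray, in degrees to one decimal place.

sin r = sin 48.3° / 1.338 = 0.7466/1.338 = 0.5580; r = 33.92°.
D = 2·48.3° − 4·33.92° + 180° = 96.60° − 135.68° + 180° = 140.92°.
Angle from antisolar point = 180° − D = 39.08°.

39.1°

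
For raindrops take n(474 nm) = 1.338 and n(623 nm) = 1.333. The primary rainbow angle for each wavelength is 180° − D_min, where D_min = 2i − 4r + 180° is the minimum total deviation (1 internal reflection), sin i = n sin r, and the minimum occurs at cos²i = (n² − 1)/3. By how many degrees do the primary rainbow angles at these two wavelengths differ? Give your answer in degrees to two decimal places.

At 474 nm (n = 1.338): cos²i = 0.26341 → i = 59.120°, r = 39.899°, D_min = 138.643°, rainbow angle = 41.357°.
At 623 nm (n = 1.333): cos²i = 0.25896 → i = 59.410°, r = 40.225°, D_min = 137.922°, rainbow angle = 42.078°.
Angular width = |41.357° − 42.078°| = 0.722°.

0.72°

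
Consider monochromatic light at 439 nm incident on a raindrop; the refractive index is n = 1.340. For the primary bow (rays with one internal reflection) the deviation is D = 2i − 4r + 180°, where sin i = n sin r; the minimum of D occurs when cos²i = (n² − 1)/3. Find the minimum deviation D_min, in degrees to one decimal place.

138.9°

cos²i = (1.79560 − 1)/3 = 0.26520; i = arccos(0.51498) = 59.004°.
sin r = sin 59.004°/1.340 = 0.63971; r = 39.770°.
D_min = 2·59.004° − 4·39.770° + 180° = 138.929°.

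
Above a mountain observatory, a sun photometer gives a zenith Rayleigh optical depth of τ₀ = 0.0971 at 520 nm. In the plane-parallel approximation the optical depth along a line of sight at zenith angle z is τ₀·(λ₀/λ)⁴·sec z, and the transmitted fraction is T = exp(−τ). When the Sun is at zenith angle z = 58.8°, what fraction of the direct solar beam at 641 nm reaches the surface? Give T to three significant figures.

sec 58.8° = 1.9304.
τ = 0.0971 × (520/641)⁴ × 1.9304 = 0.0971 × 0.4331 × 1.9304 = 0.0812.
T = exp(−0.0812) = 0.9220.

0.922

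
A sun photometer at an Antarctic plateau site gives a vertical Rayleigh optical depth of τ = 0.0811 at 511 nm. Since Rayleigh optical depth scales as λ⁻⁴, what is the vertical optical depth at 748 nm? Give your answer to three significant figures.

τ(748 nm) = τ(511 nm) × (511/748)⁴ = 0.0811 × (0.6832)⁴ = 0.0811 × 0.2178 = 0.0177.

0.0177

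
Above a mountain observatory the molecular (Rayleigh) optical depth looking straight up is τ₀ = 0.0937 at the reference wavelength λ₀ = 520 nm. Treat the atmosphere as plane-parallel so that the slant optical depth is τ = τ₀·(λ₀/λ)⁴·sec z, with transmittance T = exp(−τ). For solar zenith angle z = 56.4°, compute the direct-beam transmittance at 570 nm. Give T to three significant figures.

0.889

sec 56.4° = 1.8070.
τ = 0.0937 × (520/570)⁴ × 1.8070 = 0.0937 × 0.6927 × 1.8070 = 0.1173.
T = exp(−0.1173) = 0.8893.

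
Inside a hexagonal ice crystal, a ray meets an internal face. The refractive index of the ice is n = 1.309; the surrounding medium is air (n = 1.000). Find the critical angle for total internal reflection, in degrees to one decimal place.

49.8°

sin θ_c = n_air / n = 1.000 / 1.309 = 0.7639.
θ_c = arcsin(0.7639) = 49.81°.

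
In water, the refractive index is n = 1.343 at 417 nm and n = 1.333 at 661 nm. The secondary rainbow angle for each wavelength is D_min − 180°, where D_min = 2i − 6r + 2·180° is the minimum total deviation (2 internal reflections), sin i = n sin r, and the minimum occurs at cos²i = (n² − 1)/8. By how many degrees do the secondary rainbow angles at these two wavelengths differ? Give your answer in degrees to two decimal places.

2.59°

At 417 nm (n = 1.343): cos²i = 0.10046 → i = 71.522°, r = 44.928°, D_min = 233.478°, rainbow angle = 53.478°.
At 661 nm (n = 1.333): cos²i = 0.09711 → i = 71.843°, r = 45.466°, D_min = 230.891°, rainbow angle = 50.891°.
Angular width = |53.478° − 50.891°| = 2.587°.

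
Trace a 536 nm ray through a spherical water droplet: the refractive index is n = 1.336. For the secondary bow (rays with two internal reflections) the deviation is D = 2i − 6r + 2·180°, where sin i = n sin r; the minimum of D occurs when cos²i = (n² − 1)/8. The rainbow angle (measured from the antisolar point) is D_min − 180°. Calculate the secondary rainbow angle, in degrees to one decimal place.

51.7°

cos²i = (1.78490 − 1)/8 = 0.09811; i = arccos(0.31323) = 71.746°.
sin r = sin 71.746°/1.336 = 0.71084; r = 45.303°.
D_min = 2·71.746° − 6·45.303° + 360° = 231.674°.
Rainbow angle = D_min − 180° = 51.674°.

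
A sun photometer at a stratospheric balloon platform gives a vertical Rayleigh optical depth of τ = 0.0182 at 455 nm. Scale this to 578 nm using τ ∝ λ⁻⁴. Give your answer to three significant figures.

0.00699

τ(578 nm) = τ(455 nm) × (455/578)⁴ = 0.0182 × (0.7872)⁴ = 0.0182 × 0.3840 = 0.0070.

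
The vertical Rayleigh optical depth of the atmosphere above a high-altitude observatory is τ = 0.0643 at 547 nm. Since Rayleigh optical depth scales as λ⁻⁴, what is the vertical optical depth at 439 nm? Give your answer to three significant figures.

0.155

τ(439 nm) = τ(547 nm) × (547/439)⁴ = 0.0643 × (1.2460)⁴ = 0.0643 × 2.4104 = 0.1550.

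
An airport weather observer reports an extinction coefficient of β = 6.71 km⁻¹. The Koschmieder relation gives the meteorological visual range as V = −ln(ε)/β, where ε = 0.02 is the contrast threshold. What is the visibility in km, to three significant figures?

V = −ln(0.02) / 6.71 = 3.912 / 6.71 = 0.5830 km.

0.583 km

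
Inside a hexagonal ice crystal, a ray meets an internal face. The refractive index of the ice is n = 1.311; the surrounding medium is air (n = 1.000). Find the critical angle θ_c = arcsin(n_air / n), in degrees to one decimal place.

49.7°

sin θ_c = n_air / n = 1.000 / 1.311 = 0.7628.
θ_c = arcsin(0.7628) = 49.71°.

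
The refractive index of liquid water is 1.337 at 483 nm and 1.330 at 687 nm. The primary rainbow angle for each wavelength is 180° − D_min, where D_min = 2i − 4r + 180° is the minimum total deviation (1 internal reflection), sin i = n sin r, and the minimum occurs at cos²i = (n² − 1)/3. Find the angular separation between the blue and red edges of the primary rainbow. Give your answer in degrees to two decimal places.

1.02°

At 483 nm (n = 1.337): cos²i = 0.26252 → i = 59.178°, r = 39.964°, D_min = 138.500°, rainbow angle = 41.500°.
At 687 nm (n = 1.330): cos²i = 0.25630 → i = 59.585°, r = 40.422°, D_min = 137.484°, rainbow angle = 42.516°.
Angular width = |41.500° − 42.516°| = 1.016°.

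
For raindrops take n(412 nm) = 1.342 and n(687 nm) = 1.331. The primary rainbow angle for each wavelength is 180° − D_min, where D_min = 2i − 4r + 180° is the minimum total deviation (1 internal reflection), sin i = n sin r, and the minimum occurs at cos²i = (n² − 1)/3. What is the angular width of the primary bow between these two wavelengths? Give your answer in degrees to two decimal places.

At 412 nm (n = 1.342): cos²i = 0.26699 → i = 58.888°, r = 39.641°, D_min = 139.213°, rainbow angle = 40.787°.
At 687 nm (n = 1.331): cos²i = 0.25719 → i = 59.527°, r = 40.356°, D_min = 137.630°, rainbow angle = 42.370°.
Angular width = |40.787° − 42.370°| = 1.583°.

1.58°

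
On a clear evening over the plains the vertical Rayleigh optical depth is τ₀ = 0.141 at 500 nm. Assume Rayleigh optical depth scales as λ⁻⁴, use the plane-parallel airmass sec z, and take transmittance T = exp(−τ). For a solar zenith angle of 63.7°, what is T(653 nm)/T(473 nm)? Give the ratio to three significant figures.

Airmass: sec 63.7° = 2.2570.
τ(653 nm) = 0.141 × (500/653)⁴ × 2.2570 = 0.141 × 0.3437 × 2.2570 = 0.1094.
τ(473 nm) = 0.141 × (500/473)⁴ × 2.2570 = 0.141 × 1.2486 × 2.2570 = 0.3974.
T(653)/T(473) = exp(τ_B − τ_A) = exp(0.2880) = 1.3337.

1.33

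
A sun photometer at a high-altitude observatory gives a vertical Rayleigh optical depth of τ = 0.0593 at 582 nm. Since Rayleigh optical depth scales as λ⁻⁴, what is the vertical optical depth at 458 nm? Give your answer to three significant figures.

0.155

τ(458 nm) = τ(582 nm) × (582/458)⁴ = 0.0593 × (1.2707)⁴ = 0.0593 × 2.6075 = 0.1546.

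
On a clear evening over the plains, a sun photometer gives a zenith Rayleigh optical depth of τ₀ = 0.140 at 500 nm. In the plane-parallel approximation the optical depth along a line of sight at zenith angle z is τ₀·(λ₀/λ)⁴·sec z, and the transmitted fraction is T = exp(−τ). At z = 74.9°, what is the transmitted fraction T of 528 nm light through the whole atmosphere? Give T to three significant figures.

0.649

sec 74.9° = 3.8387.
τ = 0.140 × (500/528)⁴ × 3.8387 = 0.140 × 0.8042 × 3.8387 = 0.4322.
T = exp(−0.4322) = 0.6491.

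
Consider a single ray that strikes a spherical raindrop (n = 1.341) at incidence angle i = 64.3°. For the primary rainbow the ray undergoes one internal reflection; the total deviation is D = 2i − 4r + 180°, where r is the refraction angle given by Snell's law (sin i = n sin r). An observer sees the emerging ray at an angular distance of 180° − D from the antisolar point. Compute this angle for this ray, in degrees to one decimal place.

40.3°

sin r = sin 64.3° / 1.341 = 0.9011/1.341 = 0.6719; r = 42.22°.
D = 2·64.3° − 4·42.22° + 180° = 128.60° − 168.87° + 180° = 139.73°.
Angle from antisolar point = 180° − D = 40.27°.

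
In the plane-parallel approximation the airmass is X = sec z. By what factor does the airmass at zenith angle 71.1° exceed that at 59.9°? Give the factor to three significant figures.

1.55

X(71.1°)/X(59.9°) = sec 71.1° / sec 59.9° = cos 59.9° / cos 71.1° = 0.5015/0.3239 = 1.5483.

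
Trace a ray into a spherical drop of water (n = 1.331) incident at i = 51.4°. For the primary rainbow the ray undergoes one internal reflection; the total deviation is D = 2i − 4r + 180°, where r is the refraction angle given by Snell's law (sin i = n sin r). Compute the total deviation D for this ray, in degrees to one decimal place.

139.0°

sin r = sin 51.4° / 1.331 = 0.7815/1.331 = 0.5872; r = 35.96°.
D = 2·51.4° − 4·35.96° + 180° = 102.80° − 143.83° + 180° = 138.97°.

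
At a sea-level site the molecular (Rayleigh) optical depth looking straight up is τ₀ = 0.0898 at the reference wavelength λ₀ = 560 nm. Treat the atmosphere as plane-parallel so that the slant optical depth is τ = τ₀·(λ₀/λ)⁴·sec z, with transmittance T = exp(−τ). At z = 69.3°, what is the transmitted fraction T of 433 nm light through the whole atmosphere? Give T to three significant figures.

0.491

sec 69.3° = 2.8291.
τ = 0.0898 × (560/433)⁴ × 2.8291 = 0.0898 × 2.7977 × 2.8291 = 0.7108.
T = exp(−0.7108) = 0.4913.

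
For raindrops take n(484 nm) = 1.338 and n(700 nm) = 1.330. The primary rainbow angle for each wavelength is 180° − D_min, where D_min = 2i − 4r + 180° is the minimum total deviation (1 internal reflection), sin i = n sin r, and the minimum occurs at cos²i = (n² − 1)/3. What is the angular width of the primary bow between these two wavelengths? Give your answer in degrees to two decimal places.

1.16°

At 484 nm (n = 1.338): cos²i = 0.26341 → i = 59.120°, r = 39.899°, D_min = 138.643°, rainbow angle = 41.357°.
At 700 nm (n = 1.330): cos²i = 0.25630 → i = 59.585°, r = 40.422°, D_min = 137.484°, rainbow angle = 42.516°.
Angular width = |41.357° − 42.516°| = 1.160°.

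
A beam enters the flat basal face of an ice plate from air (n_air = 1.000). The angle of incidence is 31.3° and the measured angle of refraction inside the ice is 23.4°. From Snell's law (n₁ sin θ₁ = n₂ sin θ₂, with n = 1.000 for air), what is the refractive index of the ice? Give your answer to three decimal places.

n = sin θ_i / sin θ_r = sin 31.3° / sin 23.4° = 0.5195 / 0.3971 = 1.3081.

1.308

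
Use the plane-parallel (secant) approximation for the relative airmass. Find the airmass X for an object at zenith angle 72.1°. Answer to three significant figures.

X = sec z = 1/cos 72.1° = 1/0.3074 = 3.2535.

3.25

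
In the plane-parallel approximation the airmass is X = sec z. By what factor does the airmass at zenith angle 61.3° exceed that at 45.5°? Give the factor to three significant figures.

X(61.3°)/X(45.5°) = sec 61.3° / sec 45.5° = cos 45.5° / cos 61.3° = 0.7009/0.4802 = 1.4595.

1.46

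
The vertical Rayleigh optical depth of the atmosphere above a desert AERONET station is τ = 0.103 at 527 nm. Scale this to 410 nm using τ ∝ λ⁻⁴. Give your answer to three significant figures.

τ(410 nm) = τ(527 nm) × (527/410)⁴ = 0.103 × (1.2854)⁴ = 0.103 × 2.7297 = 0.2812.

0.281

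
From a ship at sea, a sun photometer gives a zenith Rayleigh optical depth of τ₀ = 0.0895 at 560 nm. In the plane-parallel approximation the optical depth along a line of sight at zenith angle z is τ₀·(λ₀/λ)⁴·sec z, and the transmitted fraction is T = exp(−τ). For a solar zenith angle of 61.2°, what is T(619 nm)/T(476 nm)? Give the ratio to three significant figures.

1.26

Airmass: sec 61.2° = 2.0757.
τ(619 nm) = 0.0895 × (560/619)⁴ × 2.0757 = 0.0895 × 0.6699 × 2.0757 = 0.1244.
τ(476 nm) = 0.0895 × (560/476)⁴ × 2.0757 = 0.0895 × 1.9157 × 2.0757 = 0.3559.
T(619)/T(476) = exp(τ_B − τ_A) = exp(0.2314) = 1.2604.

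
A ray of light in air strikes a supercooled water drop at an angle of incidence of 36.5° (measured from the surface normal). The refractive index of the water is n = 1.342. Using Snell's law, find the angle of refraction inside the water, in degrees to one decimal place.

Snell: sin θ_r = sin θ_i / n = sin 36.5° / 1.342 = 0.5948 / 1.342 = 0.4432.
θ_r = arcsin(0.4432) = 26.31°.

26.3°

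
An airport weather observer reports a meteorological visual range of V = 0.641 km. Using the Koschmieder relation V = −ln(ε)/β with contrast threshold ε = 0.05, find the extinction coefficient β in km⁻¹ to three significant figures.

β = −ln(0.05) / V = 2.996 / 0.641 = 4.6735 km⁻¹.

4.67 km⁻¹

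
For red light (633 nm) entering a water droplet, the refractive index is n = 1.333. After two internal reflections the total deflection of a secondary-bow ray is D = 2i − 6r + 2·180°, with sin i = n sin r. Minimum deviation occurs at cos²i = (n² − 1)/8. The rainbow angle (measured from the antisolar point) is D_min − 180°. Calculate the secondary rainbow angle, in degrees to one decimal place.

50.9°

cos²i = (1.77689 − 1)/8 = 0.09711; i = arccos(0.31163) = 71.843°.
sin r = sin 71.843°/1.333 = 0.71283; r = 45.466°.
D_min = 2·71.843° − 6·45.466° + 360° = 230.891°.
Rainbow angle = D_min − 180° = 50.891°.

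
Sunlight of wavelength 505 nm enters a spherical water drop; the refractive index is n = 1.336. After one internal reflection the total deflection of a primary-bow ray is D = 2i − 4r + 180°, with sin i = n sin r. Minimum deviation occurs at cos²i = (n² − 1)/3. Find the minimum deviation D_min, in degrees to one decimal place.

cos²i = (1.78490 − 1)/3 = 0.26163; i = arccos(0.51150) = 59.236°.
sin r = sin 59.236°/1.336 = 0.64318; r = 40.029°.
D_min = 2·59.236° − 4·40.029° + 180° = 138.356°.

138.4°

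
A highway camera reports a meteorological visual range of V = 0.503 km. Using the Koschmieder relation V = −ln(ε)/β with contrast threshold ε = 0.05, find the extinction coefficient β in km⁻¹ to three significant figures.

5.96 km⁻¹

β = −ln(0.05) / V = 2.996 / 0.503 = 5.9557 km⁻¹.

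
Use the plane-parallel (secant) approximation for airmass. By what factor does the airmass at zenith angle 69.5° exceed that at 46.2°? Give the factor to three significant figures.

1.98

X(69.5°)/X(46.2°) = sec 69.5° / sec 46.2° = cos 46.2° / cos 69.5° = 0.6921/0.3502 = 1.9764.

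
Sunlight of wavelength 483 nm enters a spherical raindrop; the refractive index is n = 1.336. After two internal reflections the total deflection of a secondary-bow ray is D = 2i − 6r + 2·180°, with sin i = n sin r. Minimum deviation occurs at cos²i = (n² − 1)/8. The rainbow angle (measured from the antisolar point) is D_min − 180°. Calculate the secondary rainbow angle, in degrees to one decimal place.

cos²i = (1.78490 − 1)/8 = 0.09811; i = arccos(0.31323) = 71.746°.
sin r = sin 71.746°/1.336 = 0.71084; r = 45.303°.
D_min = 2·71.746° − 6·45.303° + 360° = 231.674°.
Rainbow angle = D_min − 180° = 51.674°.

51.7°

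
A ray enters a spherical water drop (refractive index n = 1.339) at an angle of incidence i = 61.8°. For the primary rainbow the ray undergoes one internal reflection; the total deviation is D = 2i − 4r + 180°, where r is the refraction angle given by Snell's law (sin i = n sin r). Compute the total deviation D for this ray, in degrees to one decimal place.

139.0°

sin r = sin 61.8° / 1.339 = 0.8813/1.339 = 0.6582; r = 41.16°.
D = 2·61.8° − 4·41.16° + 180° = 123.60° − 164.64° + 180° = 138.96°.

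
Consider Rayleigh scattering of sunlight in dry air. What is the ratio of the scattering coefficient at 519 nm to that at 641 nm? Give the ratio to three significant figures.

2.33

Rayleigh scattering ∝ λ⁻⁴, so the ratio of coefficients is the inverse fourth power of the wavelength ratio.
σ(519)/σ(641) = (641/519)⁴ = (1.2351)⁴ = 2.327.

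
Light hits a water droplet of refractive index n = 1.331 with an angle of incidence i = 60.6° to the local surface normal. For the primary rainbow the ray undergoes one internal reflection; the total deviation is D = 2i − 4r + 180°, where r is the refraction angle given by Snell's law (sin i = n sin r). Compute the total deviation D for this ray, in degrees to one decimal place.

sin r = sin 60.6° / 1.331 = 0.8712/1.331 = 0.6546; r = 40.89°.
D = 2·60.6° − 4·40.89° + 180° = 121.20° − 163.54° + 180° = 137.66°.

137.7°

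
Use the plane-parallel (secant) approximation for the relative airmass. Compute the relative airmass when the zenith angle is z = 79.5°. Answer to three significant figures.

5.49

X = sec z = 1/cos 79.5° = 1/0.1822 = 5.4874.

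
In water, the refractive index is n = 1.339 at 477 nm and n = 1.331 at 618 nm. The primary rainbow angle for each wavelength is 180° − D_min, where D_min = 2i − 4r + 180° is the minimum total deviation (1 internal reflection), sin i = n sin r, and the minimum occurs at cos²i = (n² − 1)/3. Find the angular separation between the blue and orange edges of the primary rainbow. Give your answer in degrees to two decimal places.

At 477 nm (n = 1.339): cos²i = 0.26431 → i = 59.062°, r = 39.834°, D_min = 138.786°, rainbow angle = 41.214°.
At 618 nm (n = 1.331): cos²i = 0.25719 → i = 59.527°, r = 40.356°, D_min = 137.630°, rainbow angle = 42.370°.
Angular width = |41.214° − 42.370°| = 1.156°.

1.16°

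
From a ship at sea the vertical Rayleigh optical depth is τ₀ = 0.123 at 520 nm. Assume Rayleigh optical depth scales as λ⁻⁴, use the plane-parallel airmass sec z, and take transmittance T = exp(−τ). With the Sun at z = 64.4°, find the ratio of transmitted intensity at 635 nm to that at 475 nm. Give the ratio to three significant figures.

1.32

Airmass: sec 64.4° = 2.3144.
τ(635 nm) = 0.123 × (520/635)⁴ × 2.3144 = 0.123 × 0.4497 × 2.3144 = 0.1280.
τ(475 nm) = 0.123 × (520/475)⁴ × 2.3144 = 0.123 × 1.4363 × 2.3144 = 0.4089.
T(635)/T(475) = exp(τ_B − τ_A) = exp(0.2808) = 1.3243.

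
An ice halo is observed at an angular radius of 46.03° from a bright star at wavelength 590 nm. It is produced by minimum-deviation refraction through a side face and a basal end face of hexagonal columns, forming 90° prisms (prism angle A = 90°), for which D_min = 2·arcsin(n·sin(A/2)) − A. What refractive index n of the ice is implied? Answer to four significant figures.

1.311

Rearranging: n = sin((D_min + A)/2) / sin(A/2).
(D_min + A)/2 = (46.03° + 90°)/2 = 68.015°.
n = sin 68.015° / sin 45° = 0.9273 / 0.7071 = 1.3114.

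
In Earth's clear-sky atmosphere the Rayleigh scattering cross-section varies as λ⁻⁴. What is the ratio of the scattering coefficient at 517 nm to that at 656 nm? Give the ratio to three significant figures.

2.59

Rayleigh scattering ∝ λ⁻⁴, so the ratio of coefficients is the inverse fourth power of the wavelength ratio.
σ(517)/σ(656) = (656/517)⁴ = (1.2689)⁴ = 2.592.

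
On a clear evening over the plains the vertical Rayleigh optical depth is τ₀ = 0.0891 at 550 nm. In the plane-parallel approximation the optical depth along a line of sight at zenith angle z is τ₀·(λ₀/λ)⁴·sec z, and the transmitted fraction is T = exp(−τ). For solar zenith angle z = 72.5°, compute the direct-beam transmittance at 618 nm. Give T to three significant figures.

0.830

sec 72.5° = 3.3255.
τ = 0.0891 × (550/618)⁴ × 3.3255 = 0.0891 × 0.6273 × 3.3255 = 0.1859.
T = exp(−0.1859) = 0.8304.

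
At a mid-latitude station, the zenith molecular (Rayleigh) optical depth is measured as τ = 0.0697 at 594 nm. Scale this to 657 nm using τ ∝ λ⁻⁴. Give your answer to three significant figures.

0.0466

τ(657 nm) = τ(594 nm) × (594/657)⁴ = 0.0697 × (0.9041)⁴ = 0.0697 × 0.6682 = 0.0466.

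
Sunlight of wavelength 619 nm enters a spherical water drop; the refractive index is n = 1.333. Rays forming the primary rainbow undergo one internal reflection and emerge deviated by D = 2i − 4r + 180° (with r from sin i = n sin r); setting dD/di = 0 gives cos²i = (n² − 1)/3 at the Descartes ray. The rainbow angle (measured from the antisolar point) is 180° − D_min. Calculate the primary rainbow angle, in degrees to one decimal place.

cos²i = (1.77689 − 1)/3 = 0.25896; i = arccos(0.50888) = 59.410°.
sin r = sin 59.410°/1.333 = 0.64579; r = 40.225°.
D_min = 2·59.410° − 4·40.225° + 180° = 137.922°.
Rainbow angle = 180° − D_min = 42.078°.

42.1°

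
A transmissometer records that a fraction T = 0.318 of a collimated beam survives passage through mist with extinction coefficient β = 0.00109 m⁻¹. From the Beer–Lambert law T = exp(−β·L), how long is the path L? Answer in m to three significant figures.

Beer–Lambert: T = exp(−βL) ⇒ L = −ln(T)/β = −ln(0.318)/0.00109 = 1.1457/0.00109 = 1051 m.

1050 m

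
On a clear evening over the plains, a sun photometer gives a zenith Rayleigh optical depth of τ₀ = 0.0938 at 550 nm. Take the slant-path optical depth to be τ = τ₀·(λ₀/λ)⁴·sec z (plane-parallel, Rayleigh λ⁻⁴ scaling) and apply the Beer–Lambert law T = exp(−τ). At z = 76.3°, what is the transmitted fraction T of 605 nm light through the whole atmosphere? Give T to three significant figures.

sec 76.3° = 4.2223.
τ = 0.0938 × (550/605)⁴ × 4.2223 = 0.0938 × 0.6830 × 4.2223 = 0.2705.
T = exp(−0.2705) = 0.7630.

0.763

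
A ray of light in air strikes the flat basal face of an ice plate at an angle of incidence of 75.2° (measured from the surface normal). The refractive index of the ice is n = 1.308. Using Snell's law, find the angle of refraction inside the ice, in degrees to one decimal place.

Snell: sin θ_r = sin θ_i / n = sin 75.2° / 1.308 = 0.9668 / 1.308 = 0.7392.
θ_r = arcsin(0.7392) = 47.66°.

47.7°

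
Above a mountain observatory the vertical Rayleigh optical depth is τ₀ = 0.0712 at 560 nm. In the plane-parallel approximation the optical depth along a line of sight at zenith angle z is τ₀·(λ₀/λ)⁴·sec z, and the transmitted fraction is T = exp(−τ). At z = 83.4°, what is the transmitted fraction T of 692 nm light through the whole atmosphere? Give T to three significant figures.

0.767

sec 83.4° = 8.7004.
τ = 0.0712 × (560/692)⁴ × 8.7004 = 0.0712 × 0.4289 × 8.7004 = 0.2657.
T = exp(−0.2657) = 0.7667.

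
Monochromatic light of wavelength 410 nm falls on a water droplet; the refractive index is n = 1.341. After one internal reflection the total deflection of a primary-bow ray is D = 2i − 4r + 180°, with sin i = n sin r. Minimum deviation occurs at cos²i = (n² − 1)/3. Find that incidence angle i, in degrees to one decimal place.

cos²i = (1.341² − 1)/3 = (1.79828 − 1)/3 = 0.26609.
cos i = 0.51584, so i = 58.946°.

58.9°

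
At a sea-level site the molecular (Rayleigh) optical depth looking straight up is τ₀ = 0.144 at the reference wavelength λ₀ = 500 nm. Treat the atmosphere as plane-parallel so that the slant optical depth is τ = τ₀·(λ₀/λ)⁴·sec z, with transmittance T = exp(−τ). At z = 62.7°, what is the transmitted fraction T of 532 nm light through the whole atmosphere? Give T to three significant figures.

sec 62.7° = 2.1803.
τ = 0.144 × (500/532)⁴ × 2.1803 = 0.144 × 0.7802 × 2.1803 = 0.2450.
T = exp(−0.2450) = 0.7827.

0.783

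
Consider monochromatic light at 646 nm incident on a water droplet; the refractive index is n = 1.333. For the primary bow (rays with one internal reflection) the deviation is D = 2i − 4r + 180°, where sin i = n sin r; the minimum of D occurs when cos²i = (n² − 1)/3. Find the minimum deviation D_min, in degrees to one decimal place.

137.9°

cos²i = (1.77689 − 1)/3 = 0.25896; i = arccos(0.50888) = 59.410°.
sin r = sin 59.410°/1.333 = 0.64579; r = 40.225°.
D_min = 2·59.410° − 4·40.225° + 180° = 137.922°.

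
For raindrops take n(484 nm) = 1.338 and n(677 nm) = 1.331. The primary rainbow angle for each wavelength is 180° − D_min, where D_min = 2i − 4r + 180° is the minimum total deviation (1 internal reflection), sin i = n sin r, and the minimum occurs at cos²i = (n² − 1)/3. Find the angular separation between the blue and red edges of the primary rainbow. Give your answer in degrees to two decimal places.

At 484 nm (n = 1.338): cos²i = 0.26341 → i = 59.120°, r = 39.899°, D_min = 138.643°, rainbow angle = 41.357°.
At 677 nm (n = 1.331): cos²i = 0.25719 → i = 59.527°, r = 40.356°, D_min = 137.630°, rainbow angle = 42.370°.
Angular width = |41.357° − 42.370°| = 1.013°.

1.01°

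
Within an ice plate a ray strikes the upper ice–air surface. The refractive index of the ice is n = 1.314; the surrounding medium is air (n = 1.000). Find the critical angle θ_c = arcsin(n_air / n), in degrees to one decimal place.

sin θ_c = n_air / n = 1.000 / 1.314 = 0.7610.
θ_c = arcsin(0.7610) = 49.56°.

49.6°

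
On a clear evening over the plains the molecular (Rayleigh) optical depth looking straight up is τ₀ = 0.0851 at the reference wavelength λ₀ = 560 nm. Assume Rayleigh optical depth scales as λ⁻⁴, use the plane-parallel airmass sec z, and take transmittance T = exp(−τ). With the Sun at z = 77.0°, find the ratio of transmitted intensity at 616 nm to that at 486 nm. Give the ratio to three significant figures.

Airmass: sec 77.0° = 4.4454.
τ(616 nm) = 0.0851 × (560/616)⁴ × 4.4454 = 0.0851 × 0.6830 × 4.4454 = 0.2584.
τ(486 nm) = 0.0851 × (560/486)⁴ × 4.4454 = 0.0851 × 1.7628 × 4.4454 = 0.6669.
T(616)/T(486) = exp(τ_B − τ_A) = exp(0.4085) = 1.5046.

1.50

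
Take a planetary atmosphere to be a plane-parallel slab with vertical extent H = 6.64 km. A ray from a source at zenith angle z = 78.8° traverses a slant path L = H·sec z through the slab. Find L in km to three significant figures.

34.2 km

sec z = 1/cos 78.8° = 5.1484.
L = 6.64 × 5.1484 = 34.186 km.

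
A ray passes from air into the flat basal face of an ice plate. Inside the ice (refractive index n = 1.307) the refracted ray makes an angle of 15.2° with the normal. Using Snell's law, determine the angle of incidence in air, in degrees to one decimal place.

Snell: sin θ_i = n · sin θ_r = 1.307 × sin 15.2° = 1.307 × 0.2622 = 0.3427.
θ_i = arcsin(0.3427) = 20.04°.

20.0°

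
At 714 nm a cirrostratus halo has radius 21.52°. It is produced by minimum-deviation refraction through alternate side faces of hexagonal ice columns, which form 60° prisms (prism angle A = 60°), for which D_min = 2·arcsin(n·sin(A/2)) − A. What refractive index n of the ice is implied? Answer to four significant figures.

1.306

Rearranging: n = sin((D_min + A)/2) / sin(A/2).
(D_min + A)/2 = (21.52° + 60°)/2 = 40.760°.
n = sin 40.760° / sin 30° = 0.6529 / 0.5000 = 1.3058.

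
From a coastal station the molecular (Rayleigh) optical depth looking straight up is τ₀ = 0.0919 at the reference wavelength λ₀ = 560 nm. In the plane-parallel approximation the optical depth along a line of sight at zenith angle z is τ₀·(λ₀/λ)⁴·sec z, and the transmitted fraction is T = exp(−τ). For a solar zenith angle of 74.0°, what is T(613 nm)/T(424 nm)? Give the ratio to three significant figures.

2.19

Airmass: sec 74.0° = 3.6280.
τ(613 nm) = 0.0919 × (560/613)⁴ × 3.6280 = 0.0919 × 0.6965 × 3.6280 = 0.2322.
τ(424 nm) = 0.0919 × (560/424)⁴ × 3.6280 = 0.0919 × 3.0429 × 3.6280 = 1.0145.
T(613)/T(424) = exp(τ_B − τ_A) = exp(0.7823) = 2.1865.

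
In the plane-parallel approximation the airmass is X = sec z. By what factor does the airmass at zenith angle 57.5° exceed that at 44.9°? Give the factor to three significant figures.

1.32

X(57.5°)/X(44.9°) = sec 57.5° / sec 44.9° = cos 44.9° / cos 57.5° = 0.7083/0.5373 = 1.3183.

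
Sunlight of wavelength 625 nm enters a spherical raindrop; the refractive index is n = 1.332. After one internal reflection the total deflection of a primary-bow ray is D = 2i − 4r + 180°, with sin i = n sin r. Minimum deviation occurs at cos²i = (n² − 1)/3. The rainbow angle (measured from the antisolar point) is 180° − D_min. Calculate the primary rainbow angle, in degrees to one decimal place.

cos²i = (1.77422 − 1)/3 = 0.25807; i = arccos(0.50801) = 59.469°.
sin r = sin 59.469°/1.332 = 0.64666; r = 40.290°.
D_min = 2·59.469° − 4·40.290° + 180° = 137.776°.
Rainbow angle = 180° − D_min = 42.224°.

42.2°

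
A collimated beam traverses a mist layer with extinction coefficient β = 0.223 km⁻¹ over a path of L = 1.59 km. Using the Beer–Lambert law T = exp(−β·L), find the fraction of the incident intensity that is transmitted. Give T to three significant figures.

0.701

τ = β·L = 0.223 × 1.59 = 0.3546.
T = exp(−0.3546) = 0.7015.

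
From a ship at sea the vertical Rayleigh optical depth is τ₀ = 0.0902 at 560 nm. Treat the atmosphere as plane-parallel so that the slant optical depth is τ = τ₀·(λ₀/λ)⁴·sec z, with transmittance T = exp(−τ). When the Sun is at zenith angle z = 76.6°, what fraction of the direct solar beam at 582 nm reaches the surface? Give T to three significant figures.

0.716

sec 76.6° = 4.3150.
τ = 0.0902 × (560/582)⁴ × 4.3150 = 0.0902 × 0.8572 × 4.3150 = 0.3336.
T = exp(−0.3336) = 0.7163.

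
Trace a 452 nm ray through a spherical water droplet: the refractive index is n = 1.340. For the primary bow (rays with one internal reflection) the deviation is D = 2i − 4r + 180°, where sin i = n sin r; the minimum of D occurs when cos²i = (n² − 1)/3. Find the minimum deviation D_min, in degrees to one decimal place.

cos²i = (1.79560 − 1)/3 = 0.26520; i = arccos(0.51498) = 59.004°.
sin r = sin 59.004°/1.340 = 0.63971; r = 39.770°.
D_min = 2·59.004° − 4·39.770° + 180° = 138.929°.

138.9°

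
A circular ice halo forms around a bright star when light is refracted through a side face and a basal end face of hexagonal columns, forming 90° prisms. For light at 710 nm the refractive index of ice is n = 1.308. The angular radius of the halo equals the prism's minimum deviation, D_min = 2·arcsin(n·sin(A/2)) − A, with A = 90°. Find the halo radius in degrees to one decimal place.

45.3°

n·sin(A/2) = 1.308 × sin 45° = 1.308 × 0.7071 = 0.9249.
D_min = 2·arcsin(0.9249) − 90° = 2 × 67.653° − 90° = 45.305°.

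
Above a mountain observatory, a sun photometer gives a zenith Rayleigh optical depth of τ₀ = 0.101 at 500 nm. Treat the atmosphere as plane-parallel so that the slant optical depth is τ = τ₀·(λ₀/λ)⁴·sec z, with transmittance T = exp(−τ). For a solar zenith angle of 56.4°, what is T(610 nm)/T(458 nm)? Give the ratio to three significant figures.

1.19

Airmass: sec 56.4° = 1.8070.
τ(610 nm) = 0.101 × (500/610)⁴ × 1.8070 = 0.101 × 0.4514 × 1.8070 = 0.0824.
τ(458 nm) = 0.101 × (500/458)⁴ × 1.8070 = 0.101 × 1.4204 × 1.8070 = 0.2592.
T(610)/T(458) = exp(τ_B − τ_A) = exp(0.1769) = 1.1935.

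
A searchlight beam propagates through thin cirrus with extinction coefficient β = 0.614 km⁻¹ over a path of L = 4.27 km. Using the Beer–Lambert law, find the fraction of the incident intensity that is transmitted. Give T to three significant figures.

0.0727

τ = β·L = 0.614 × 4.27 = 2.6218.
T = exp(−2.6218) = 0.0727.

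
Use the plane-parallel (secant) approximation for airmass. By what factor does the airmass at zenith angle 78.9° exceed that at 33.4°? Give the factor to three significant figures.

4.34

X(78.9°)/X(33.4°) = sec 78.9° / sec 33.4° = cos 33.4° / cos 78.9° = 0.8348/0.1925 = 4.3364.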